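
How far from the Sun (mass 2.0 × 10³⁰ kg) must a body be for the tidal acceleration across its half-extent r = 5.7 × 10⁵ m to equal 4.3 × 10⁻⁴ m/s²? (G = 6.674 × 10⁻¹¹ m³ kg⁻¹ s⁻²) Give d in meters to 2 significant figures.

2GMr/d³ = a_tidal  ⇒  d = (2GMr / a_tidal)^(1/3)
d = (2 × 6.674×10⁻¹¹ × (2.0 × 10³⁰) × (5.7 × 10⁵) / (4.3 × 10⁻⁴))^(1/3)
  = 7.1 × 10⁹ m

7.1 × 10⁹ m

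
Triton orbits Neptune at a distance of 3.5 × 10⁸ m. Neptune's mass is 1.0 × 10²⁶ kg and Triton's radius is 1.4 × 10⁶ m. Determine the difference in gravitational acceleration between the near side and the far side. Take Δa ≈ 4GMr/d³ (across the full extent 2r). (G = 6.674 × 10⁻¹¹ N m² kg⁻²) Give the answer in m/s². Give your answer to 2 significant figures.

Δa = 4GMr/d³
   = 4 × (6.674 × 10⁻¹¹) × (1.0 × 10²⁶) × (1.4 × 10⁶) / (3.5 × 10⁸)³
   = 8.7 × 10⁻⁴ m/s²

8.7 × 10⁻⁴ m/s²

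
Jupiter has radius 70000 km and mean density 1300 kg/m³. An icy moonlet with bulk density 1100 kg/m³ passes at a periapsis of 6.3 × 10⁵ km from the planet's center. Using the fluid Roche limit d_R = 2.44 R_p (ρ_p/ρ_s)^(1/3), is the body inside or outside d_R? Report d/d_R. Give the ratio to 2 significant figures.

outside; d/d_R ≈ 3.5

d_R = 2.44 × (70000 km) × (1300/1100)^(1/3) = 1.806 × 10⁵ km
d/d_R = (6.3 × 10⁵) / (1.806 × 10⁵) = 3.5
Since d/d_R > 1, the body is outside the Roche limit.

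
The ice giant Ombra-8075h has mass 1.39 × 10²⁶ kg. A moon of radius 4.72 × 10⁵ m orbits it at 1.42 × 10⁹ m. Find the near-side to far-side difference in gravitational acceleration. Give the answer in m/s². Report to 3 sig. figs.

Δg = 4GMr/d³
   = 4 × (6.674 × 10⁻¹¹) × (1.39 × 10²⁶) × (4.72 × 10⁵) / (1.42 × 10⁹)³
   = 6.12 × 10⁻⁶ m/s²

6.12 × 10⁻⁶ m/s²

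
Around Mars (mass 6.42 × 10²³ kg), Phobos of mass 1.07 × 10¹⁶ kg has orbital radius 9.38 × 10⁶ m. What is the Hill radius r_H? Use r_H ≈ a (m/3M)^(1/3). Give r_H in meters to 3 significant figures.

r_H ≈ a (m/3M)^(1/3)
    = (9.38 × 10⁶) × (1.07 × 10¹⁶ / (3 × 6.42 × 10²³))^(1/3)
    = 1.66 × 10⁴ m

1.66 × 10⁴ m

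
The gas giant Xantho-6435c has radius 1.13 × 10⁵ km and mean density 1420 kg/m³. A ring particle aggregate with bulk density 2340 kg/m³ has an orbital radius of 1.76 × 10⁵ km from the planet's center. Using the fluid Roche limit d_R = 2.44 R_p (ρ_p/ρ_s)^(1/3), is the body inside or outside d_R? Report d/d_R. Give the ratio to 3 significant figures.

d_R = 2.44 × (1.13 × 10⁵ km) × (1420/2340)^(1/3) = 2.334 × 10⁵ km
d/d_R = (1.76 × 10⁵) / (2.334 × 10⁵) = 0.754
Since d/d_R < 1, the body is inside the Roche limit.

inside; d/d_R ≈ 0.754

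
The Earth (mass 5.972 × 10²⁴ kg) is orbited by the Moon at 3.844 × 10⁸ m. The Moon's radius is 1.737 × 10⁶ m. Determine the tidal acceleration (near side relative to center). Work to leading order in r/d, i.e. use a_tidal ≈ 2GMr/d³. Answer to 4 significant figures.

2.438 × 10⁻⁵ m/s²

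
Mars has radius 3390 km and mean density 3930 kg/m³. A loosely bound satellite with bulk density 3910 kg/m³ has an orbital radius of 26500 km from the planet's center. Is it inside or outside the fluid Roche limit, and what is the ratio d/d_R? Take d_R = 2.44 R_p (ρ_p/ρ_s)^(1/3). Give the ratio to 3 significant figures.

d_R = 2.44 × (3390 km) × (3930/3910)^(1/3) = 8286 km
d/d_R = (26500) / (8286) = 3.20
Since d/d_R > 1, the body is outside the Roche limit.

outside; d/d_R ≈ 3.20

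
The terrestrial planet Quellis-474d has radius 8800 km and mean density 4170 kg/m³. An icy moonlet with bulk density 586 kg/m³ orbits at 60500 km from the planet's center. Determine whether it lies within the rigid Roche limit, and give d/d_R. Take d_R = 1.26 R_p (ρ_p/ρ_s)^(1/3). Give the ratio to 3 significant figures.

outside; d/d_R ≈ 2.84

d_R = 1.26 × (8800 km) × (4170/586)^(1/3) = 21330 km
d/d_R = (60500) / (21330) = 2.84
Since d/d_R > 1, the body is outside the Roche limit.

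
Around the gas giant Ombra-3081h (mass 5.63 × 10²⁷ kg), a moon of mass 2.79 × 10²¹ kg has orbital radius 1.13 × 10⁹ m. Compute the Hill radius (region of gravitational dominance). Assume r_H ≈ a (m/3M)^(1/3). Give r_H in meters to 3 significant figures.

6.20 × 10⁶ m

r_H ≈ a (m/3M)^(1/3)
    = (1.13 × 10⁹) × (2.79 × 10²¹ / (3 × 5.63 × 10²⁷))^(1/3)
    = 6.20 × 10⁶ m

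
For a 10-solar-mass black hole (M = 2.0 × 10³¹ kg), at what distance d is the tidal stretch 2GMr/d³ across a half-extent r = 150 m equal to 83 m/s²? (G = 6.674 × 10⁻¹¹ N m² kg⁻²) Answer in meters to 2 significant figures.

2GMr/d³ = a_tidal  ⇒  d = (2GMr / a_tidal)^(1/3)
d = (2 × 6.674×10⁻¹¹ × (2.0 × 10³¹) × (150) / (83))^(1/3)
  = 1.7 × 10⁷ m

1.7 × 10⁷ m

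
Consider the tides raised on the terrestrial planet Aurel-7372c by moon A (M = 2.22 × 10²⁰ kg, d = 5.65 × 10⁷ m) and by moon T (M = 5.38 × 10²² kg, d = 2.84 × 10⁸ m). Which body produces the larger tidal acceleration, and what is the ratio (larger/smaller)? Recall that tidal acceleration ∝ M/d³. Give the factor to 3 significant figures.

Compare M/d³ for the two perturbers:
Moon A: (2.22 × 10²⁰) / (5.65 × 10⁷)³ = 1.231 × 10⁻³
Moon T: (5.38 × 10²²) / (2.84 × 10⁸)³ = 2.349 × 10⁻³
Ratio (larger/smaller) = 1.91

Moon T, by a factor of ≈ 1.91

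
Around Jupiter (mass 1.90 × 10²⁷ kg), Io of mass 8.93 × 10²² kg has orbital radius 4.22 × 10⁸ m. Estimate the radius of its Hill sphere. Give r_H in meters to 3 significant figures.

r_H ≈ a (m/3M)^(1/3)
    = (4.22 × 10⁸) × (8.93 × 10²² / (3 × 1.90 × 10²⁷))^(1/3)
    = 1.06 × 10⁷ m

1.06 × 10⁷ m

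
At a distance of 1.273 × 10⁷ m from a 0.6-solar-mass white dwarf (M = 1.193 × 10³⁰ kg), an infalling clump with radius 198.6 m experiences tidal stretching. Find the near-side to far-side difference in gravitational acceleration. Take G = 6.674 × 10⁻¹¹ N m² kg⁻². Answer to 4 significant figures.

3.066 × 10¹ m/s²

Near-to-far spans 2r, so the tidal difference is twice the near-to-center value: 4GMr/d³.
Δg = 4GMr/d³
   = 4 × (6.674 × 10⁻¹¹) × (1.193 × 10³⁰) × (198.6) / (1.273 × 10⁷)³
   = 3.066 × 10¹ m/s²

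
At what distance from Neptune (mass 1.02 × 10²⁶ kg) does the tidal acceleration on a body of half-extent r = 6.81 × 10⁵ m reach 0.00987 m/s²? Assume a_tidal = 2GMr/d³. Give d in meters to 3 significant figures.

2GMr/d³ = a_tidal  ⇒  d = (2GMr / a_tidal)^(1/3)
d = (2 × 6.674×10⁻¹¹ × (1.02 × 10²⁶) × (6.81 × 10⁵) / (0.00987))^(1/3)
  = 9.79 × 10⁷ m

9.79 × 10⁷ m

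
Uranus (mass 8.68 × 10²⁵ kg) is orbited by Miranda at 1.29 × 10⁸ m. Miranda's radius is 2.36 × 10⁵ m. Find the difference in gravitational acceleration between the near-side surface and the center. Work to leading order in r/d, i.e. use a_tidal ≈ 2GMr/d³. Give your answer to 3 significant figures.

1.27 × 10⁻³ m/s²

Δa = 2GMr/d³
   = 2 × (6.674 × 10⁻¹¹) × (8.68 × 10²⁵) × (2.36 × 10⁵) / (1.29 × 10⁸)³
   = 1.27 × 10⁻³ m/s²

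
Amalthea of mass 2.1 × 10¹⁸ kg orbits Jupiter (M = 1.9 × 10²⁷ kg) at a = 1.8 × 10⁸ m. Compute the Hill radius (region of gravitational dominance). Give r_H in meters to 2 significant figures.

1.3 × 10⁵ m

r_H ≈ a (m/3M)^(1/3)
    = (1.8 × 10⁸) × (2.1 × 10¹⁸ / (3 × 1.9 × 10²⁷))^(1/3)
    = 1.3 × 10⁵ m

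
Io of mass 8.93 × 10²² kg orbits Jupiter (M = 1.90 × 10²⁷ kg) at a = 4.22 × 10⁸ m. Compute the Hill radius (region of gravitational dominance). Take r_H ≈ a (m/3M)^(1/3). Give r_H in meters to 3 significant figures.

r_H ≈ a (m/3M)^(1/3)
    = (4.22 × 10⁸) × (8.93 × 10²² / (3 × 1.90 × 10²⁷))^(1/3)
    = 1.06 × 10⁷ m

1.06 × 10⁷ m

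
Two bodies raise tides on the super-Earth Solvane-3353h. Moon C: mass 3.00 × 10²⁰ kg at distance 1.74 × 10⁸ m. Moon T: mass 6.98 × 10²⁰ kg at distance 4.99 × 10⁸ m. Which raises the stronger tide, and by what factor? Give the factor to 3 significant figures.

The tide-raising term goes as M/d³ (the gradient of a 1/d² field).
Moon C: (3.00 × 10²⁰) / (1.74 × 10⁸)³ = 5.695 × 10⁻⁵
Moon T: (6.98 × 10²⁰) / (4.99 × 10⁸)³ = 5.618 × 10⁻⁶
Ratio (larger/smaller) = 10.1

Moon C, by a factor of ≈ 10.1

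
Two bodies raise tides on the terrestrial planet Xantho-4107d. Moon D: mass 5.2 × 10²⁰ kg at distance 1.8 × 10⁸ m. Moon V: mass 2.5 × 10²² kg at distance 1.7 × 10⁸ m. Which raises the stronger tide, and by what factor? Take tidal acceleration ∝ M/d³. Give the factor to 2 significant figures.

Moon V, by a factor of ≈ 57

Compare M/d³ for the two perturbers:
Moon D: (5.2 × 10²⁰) / (1.8 × 10⁸)³ = 8.916 × 10⁻⁵
Moon V: (2.5 × 10²²) / (1.7 × 10⁸)³ = 5.089 × 10⁻³
Ratio (larger/smaller) = 57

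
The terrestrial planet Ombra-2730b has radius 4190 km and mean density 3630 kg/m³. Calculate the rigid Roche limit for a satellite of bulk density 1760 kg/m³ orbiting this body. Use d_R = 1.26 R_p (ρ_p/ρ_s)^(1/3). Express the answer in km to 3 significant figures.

6720 km

d_R = 1.26 × 4190 km × (3630/1760)^(1/3)
    = 6720 km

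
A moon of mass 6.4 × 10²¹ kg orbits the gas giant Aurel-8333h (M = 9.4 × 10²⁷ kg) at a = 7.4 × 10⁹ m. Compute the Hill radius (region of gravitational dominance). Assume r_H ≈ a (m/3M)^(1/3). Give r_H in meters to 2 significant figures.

4.5 × 10⁷ m

r_H ≈ a (m/3M)^(1/3)
    = (7.4 × 10⁹) × (6.4 × 10²¹ / (3 × 9.4 × 10²⁷))^(1/3)
    = 4.5 × 10⁷ m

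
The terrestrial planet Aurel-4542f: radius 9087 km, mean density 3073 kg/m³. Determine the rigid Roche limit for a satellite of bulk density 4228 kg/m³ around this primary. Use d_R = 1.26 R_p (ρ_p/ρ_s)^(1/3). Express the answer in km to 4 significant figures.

10290 km

d_R = 1.26 × 9087 km × (3073/4228)^(1/3)
    = 10290 km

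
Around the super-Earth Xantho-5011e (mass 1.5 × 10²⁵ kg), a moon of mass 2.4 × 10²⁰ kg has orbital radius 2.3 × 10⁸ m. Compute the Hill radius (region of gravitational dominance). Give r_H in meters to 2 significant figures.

4.0 × 10⁶ m

r_H ≈ a (m/3M)^(1/3)
    = (2.3 × 10⁸) × (2.4 × 10²⁰ / (3 × 1.5 × 10²⁵))^(1/3)
    = 4.0 × 10⁶ m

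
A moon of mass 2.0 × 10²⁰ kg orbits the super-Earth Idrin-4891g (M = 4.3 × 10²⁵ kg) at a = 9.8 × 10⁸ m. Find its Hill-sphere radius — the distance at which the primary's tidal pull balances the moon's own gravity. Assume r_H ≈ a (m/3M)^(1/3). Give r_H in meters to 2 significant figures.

1.1 × 10⁷ m

r_H ≈ a (m/3M)^(1/3)
    = (9.8 × 10⁸) × (2.0 × 10²⁰ / (3 × 4.3 × 10²⁵))^(1/3)
    = 1.1 × 10⁷ m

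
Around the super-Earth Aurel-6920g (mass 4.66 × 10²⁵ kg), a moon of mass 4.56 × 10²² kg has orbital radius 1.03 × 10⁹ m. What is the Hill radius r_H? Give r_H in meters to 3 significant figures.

7.09 × 10⁷ m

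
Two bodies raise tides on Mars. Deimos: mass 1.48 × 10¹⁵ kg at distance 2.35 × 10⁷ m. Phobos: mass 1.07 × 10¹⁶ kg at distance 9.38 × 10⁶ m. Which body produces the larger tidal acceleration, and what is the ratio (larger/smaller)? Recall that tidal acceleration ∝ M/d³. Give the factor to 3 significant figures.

Phobos, by a factor of ≈ 114

Tidal stretch scales as M/d³; compute that for each body.
Deimos: (1.48 × 10¹⁵) / (2.35 × 10⁷)³ = 1.140 × 10⁻⁷
Phobos: (1.07 × 10¹⁶) / (9.38 × 10⁶)³ = 1.297 × 10⁻⁵
Ratio (larger/smaller) = 114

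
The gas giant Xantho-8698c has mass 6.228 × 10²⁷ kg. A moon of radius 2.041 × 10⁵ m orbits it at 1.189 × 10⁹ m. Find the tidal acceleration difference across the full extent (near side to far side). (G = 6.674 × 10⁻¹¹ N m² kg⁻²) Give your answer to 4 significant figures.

a_tidal = 4GMr/d³
        = 4 × (6.674 × 10⁻¹¹) × (6.228 × 10²⁷) × (2.041 × 10⁵) / (1.189 × 10⁹)³
        = 2.019 × 10⁻⁴ m/s²

2.019 × 10⁻⁴ m/s²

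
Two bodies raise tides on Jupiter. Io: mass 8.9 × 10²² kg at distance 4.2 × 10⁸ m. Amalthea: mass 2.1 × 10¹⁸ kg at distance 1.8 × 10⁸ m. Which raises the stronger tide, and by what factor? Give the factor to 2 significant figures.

Io, by a factor of ≈ 3300

Compare M/d³ for the two perturbers:
Io: (8.9 × 10²²) / (4.2 × 10⁸)³ = 1.201 × 10⁻³
Amalthea: (2.1 × 10¹⁸) / (1.8 × 10⁸)³ = 3.601 × 10⁻⁷
Ratio (larger/smaller) = 3300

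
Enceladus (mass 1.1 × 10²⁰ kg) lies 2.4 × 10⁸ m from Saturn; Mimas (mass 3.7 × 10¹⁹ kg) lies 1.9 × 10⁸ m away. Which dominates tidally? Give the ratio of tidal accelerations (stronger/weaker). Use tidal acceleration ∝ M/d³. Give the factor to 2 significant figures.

Enceladus, by a factor of ≈ 1.5

Compare M/d³ for the two perturbers:
Enceladus: (1.1 × 10²⁰) / (2.4 × 10⁸)³ = 7.957 × 10⁻⁶
Mimas: (3.7 × 10¹⁹) / (1.9 × 10⁸)³ = 5.394 × 10⁻⁶
Ratio (larger/smaller) = 1.5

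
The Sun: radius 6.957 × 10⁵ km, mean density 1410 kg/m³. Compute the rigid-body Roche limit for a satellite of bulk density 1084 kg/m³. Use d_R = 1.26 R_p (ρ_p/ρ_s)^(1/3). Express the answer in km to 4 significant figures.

9.569 × 10⁵ km

d_R = 1.26 × 6.957 × 10⁵ km × (1410/1084)^(1/3)
    = 9.569 × 10⁵ km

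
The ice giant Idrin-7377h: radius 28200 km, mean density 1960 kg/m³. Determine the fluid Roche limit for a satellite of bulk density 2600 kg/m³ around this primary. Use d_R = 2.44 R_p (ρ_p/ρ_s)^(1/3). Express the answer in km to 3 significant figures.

62600 km

d_R = 2.44 × 28200 km × (1960/2600)^(1/3)
    = 62600 km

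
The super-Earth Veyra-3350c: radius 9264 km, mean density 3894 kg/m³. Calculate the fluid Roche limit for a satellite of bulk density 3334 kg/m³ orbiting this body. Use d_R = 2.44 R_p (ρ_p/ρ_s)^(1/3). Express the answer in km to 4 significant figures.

d_R = 2.44 × 9264 km × (3894/3334)^(1/3)
    = 23800 km

23800 km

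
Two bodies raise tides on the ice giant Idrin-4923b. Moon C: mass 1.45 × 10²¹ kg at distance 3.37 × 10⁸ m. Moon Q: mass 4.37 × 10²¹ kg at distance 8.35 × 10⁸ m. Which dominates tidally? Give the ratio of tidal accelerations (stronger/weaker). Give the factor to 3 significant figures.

Tidal acceleration ∝ M/d³, so compare M/d³ for each.
Moon C: (1.45 × 10²¹) / (3.37 × 10⁸)³ = 3.789 × 10⁻⁵
Moon Q: (4.37 × 10²¹) / (8.35 × 10⁸)³ = 7.506 × 10⁻⁶
Ratio (larger/smaller) = 5.05

Moon C, by a factor of ≈ 5.05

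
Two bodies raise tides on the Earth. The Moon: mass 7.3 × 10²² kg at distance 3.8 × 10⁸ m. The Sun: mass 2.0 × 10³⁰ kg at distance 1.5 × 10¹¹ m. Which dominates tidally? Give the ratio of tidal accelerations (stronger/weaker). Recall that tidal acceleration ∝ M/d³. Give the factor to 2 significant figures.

Tidal stretch scales as M/d³; compute that for each body.
The Moon: (7.3 × 10²²) / (3.8 × 10⁸)³ = 1.330 × 10⁻³
The Sun: (2.0 × 10³⁰) / (1.5 × 10¹¹)³ = 5.926 × 10⁻⁴
Ratio (larger/smaller) = 2.2

The Moon, by a factor of ≈ 2.2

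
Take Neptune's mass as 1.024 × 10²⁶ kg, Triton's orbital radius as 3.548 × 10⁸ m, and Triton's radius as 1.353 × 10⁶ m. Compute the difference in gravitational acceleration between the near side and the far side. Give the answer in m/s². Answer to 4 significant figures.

Δa = 4GMr/d³
   = 4 × (6.674 × 10⁻¹¹) × (1.024 × 10²⁶) × (1.353 × 10⁶) / (3.548 × 10⁸)³
   = 8.281 × 10⁻⁴ m/s²

8.281 × 10⁻⁴ m/s²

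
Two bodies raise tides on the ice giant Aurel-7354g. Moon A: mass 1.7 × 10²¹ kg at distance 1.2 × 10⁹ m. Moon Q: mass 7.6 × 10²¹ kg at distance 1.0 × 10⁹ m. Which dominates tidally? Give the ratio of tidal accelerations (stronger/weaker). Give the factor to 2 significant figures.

Moon Q, by a factor of ≈ 7.7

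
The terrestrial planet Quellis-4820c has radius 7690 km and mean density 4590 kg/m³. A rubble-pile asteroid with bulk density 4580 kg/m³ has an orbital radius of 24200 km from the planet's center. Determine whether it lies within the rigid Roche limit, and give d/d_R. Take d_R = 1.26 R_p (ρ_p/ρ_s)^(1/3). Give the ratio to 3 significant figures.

d_R = 1.26 × (7690 km) × (4590/4580)^(1/3) = 9696 km
d/d_R = (24200) / (9696) = 2.50
Since d/d_R > 1, the body is outside the Roche limit.

outside; d/d_R ≈ 2.50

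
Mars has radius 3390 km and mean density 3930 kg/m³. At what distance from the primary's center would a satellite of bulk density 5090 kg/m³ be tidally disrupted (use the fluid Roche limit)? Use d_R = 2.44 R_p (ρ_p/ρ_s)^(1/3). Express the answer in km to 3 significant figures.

d_R = 2.44 × 3390 km × (3930/5090)^(1/3)
    = 7590 km

7590 km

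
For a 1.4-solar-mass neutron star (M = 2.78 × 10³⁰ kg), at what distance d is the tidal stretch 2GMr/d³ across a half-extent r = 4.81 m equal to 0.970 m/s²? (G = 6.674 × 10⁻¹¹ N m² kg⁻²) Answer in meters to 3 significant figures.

2GMr/d³ = a_tidal  ⇒  d = (2GMr / a_tidal)^(1/3)
d = (2 × 6.674×10⁻¹¹ × (2.78 × 10³⁰) × (4.81) / (0.970))^(1/3)
  = 1.23 × 10⁷ m

1.23 × 10⁷ m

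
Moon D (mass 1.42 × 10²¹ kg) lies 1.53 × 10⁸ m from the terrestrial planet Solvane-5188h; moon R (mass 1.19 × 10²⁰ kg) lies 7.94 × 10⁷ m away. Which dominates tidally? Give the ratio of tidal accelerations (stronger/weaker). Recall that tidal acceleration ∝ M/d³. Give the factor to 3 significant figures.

Moon D, by a factor of ≈ 1.67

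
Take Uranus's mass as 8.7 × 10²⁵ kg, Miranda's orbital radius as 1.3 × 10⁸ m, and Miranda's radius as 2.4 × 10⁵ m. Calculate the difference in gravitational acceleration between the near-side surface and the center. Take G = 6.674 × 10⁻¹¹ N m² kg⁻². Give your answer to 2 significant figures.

Differencing GM/(d−r)² and GM/d² to first order in r/d gives 2GMr/d³.
a_tidal = 2GMr/d³
        = 2 × (6.674 × 10⁻¹¹) × (8.7 × 10²⁵) × (2.4 × 10⁵) / (1.3 × 10⁸)³
        = 1.3 × 10⁻³ m/s²

1.3 × 10⁻³ m/s²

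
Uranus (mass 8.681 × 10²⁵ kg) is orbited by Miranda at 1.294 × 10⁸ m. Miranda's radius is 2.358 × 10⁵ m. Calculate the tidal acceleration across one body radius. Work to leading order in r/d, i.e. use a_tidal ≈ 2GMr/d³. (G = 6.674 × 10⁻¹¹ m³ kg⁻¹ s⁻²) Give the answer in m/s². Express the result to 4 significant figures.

Δa = 2GMr/d³
   = 2 × (6.674 × 10⁻¹¹) × (8.681 × 10²⁵) × (2.358 × 10⁵) / (1.294 × 10⁸)³
   = 1.261 × 10⁻³ m/s²

1.261 × 10⁻³ m/s²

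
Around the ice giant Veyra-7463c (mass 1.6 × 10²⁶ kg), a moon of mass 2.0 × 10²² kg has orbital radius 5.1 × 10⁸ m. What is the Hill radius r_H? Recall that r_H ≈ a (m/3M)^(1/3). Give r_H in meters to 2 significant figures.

1.8 × 10⁷ m

r_H ≈ a (m/3M)^(1/3)
    = (5.1 × 10⁸) × (2.0 × 10²² / (3 × 1.6 × 10²⁶))^(1/3)
    = 1.8 × 10⁷ m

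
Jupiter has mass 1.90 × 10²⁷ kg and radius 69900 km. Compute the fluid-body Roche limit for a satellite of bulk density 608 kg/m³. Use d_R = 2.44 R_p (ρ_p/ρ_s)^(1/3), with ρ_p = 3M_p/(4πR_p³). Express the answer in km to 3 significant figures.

ρ_p = 3M_p/(4πR_p³) = 3 × (1.90 × 10²⁷) / (4π × (6.99 × 10⁷ m)³) = 1330 kg/m³
d_R = 2.44 × 69900 km × (1330/608)^(1/3)
    = 2.21 × 10⁵ km

2.21 × 10⁵ km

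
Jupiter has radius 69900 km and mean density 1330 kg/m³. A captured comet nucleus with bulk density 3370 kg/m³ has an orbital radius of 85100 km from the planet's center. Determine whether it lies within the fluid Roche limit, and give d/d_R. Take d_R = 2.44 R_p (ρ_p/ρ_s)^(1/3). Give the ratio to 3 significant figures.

d_R = 2.44 × (69900 km) × (1330/3370)^(1/3) = 1.251 × 10⁵ km
d/d_R = (85100) / (1.251 × 10⁵) = 0.680
Since d/d_R < 1, the body is inside the Roche limit.

inside; d/d_R ≈ 0.680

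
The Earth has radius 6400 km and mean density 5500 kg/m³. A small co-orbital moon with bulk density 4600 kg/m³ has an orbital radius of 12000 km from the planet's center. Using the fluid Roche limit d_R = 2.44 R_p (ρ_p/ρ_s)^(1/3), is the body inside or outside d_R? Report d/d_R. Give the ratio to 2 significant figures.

inside; d/d_R ≈ 0.72

d_R = 2.44 × (6400 km) × (5500/4600)^(1/3) = 16570 km
d/d_R = (12000) / (16570) = 0.72
Since d/d_R < 1, the body is inside the Roche limit.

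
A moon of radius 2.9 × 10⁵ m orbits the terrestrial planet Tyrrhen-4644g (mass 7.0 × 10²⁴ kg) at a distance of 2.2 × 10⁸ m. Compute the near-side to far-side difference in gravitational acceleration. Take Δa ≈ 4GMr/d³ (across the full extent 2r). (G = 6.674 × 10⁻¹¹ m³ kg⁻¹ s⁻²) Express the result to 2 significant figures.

5.1 × 10⁻⁵ m/s²

a_tidal = 4GMr/d³
        = 4 × (6.674 × 10⁻¹¹) × (7.0 × 10²⁴) × (2.9 × 10⁵) / (2.2 × 10⁸)³
        = 5.1 × 10⁻⁵ m/s²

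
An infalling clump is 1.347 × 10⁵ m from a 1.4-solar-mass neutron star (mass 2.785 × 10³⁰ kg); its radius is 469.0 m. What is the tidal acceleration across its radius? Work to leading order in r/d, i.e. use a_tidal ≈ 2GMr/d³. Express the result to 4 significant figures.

The tidal stretch is the gradient of GM/d² times the body's extent r, hence the 1/d³ dependence.
Δa = 2GMr/d³
   = 2 × (6.674 × 10⁻¹¹) × (2.785 × 10³⁰) × (469.0) / (1.347 × 10⁵)³
   = 7.134 × 10⁷ m/s²

7.134 × 10⁷ m/s²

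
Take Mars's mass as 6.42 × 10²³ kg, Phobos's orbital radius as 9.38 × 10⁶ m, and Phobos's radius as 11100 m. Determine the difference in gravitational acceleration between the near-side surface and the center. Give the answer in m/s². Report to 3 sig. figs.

The tidal stretch is the gradient of GM/d² times the body's extent r, hence the 1/d³ dependence.
Δa = 2GMr/d³
   = 2 × (6.674 × 10⁻¹¹) × (6.42 × 10²³) × (11100) / (9.38 × 10⁶)³
   = 1.15 × 10⁻³ m/s²

1.15 × 10⁻³ m/s²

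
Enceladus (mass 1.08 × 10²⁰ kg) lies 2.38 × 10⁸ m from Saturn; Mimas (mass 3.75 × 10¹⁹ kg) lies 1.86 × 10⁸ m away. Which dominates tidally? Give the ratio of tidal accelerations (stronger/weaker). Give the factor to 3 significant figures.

The tide-raising term goes as M/d³ (the gradient of a 1/d² field).
Enceladus: (1.08 × 10²⁰) / (2.38 × 10⁸)³ = 8.011 × 10⁻⁶
Mimas: (3.75 × 10¹⁹) / (1.86 × 10⁸)³ = 5.828 × 10⁻⁶
Ratio (larger/smaller) = 1.37

Enceladus, by a factor of ≈ 1.37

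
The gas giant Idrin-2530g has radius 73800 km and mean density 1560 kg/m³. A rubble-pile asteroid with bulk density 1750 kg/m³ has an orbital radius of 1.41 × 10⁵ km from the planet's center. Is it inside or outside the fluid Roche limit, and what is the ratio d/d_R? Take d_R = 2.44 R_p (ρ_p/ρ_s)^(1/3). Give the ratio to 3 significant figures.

d_R = 2.44 × (73800 km) × (1560/1750)^(1/3) = 1.733 × 10⁵ km
d/d_R = (1.41 × 10⁵) / (1.733 × 10⁵) = 0.814
Since d/d_R < 1, the body is inside the Roche limit.

inside; d/d_R ≈ 0.814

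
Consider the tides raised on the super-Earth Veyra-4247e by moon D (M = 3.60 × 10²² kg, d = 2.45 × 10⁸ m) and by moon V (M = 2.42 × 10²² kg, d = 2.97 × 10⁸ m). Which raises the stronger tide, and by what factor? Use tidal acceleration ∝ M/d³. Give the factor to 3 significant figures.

Tidal stretch scales as M/d³; compute that for each body.
Moon D: (3.60 × 10²²) / (2.45 × 10⁸)³ = 2.448 × 10⁻³
Moon V: (2.42 × 10²²) / (2.97 × 10⁸)³ = 9.237 × 10⁻⁴
Ratio (larger/smaller) = 2.65

Moon D, by a factor of ≈ 2.65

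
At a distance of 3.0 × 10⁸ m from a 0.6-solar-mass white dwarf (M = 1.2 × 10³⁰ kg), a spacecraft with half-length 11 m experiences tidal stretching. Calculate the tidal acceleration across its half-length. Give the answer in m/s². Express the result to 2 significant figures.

Δa = 2GMr/d³
   = 2 × (6.674 × 10⁻¹¹) × (1.2 × 10³⁰) × (11) / (3.0 × 10⁸)³
   = 6.5 × 10⁻⁵ m/s²

6.5 × 10⁻⁵ m/s²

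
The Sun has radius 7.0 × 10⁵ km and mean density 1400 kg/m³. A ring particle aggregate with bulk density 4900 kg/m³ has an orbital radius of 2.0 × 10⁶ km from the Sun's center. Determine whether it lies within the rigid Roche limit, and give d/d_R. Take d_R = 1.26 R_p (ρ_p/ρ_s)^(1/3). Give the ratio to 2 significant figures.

outside; d/d_R ≈ 3.4

d_R = 1.26 × (7.0 × 10⁵ km) × (1400/4900)^(1/3) = 5.809 × 10⁵ km
d/d_R = (2.0 × 10⁶) / (5.809 × 10⁵) = 3.4
Since d/d_R > 1, the body is outside the Roche limit.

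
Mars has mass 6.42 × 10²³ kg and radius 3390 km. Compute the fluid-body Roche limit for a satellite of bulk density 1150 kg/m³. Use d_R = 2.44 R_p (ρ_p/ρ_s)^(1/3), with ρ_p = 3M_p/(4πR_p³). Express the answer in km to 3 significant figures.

ρ_p = 3M_p/(4πR_p³) = 3 × (6.42 × 10²³) / (4π × (3.39 × 10⁶ m)³) = 3930 kg/m³
d_R = 2.44 × 3390 km × (3930/1150)^(1/3)
    = 12500 km

12500 km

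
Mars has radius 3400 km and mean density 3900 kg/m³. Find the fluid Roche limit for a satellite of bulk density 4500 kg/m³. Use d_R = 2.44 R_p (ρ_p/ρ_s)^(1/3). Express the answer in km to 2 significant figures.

7900 km

d_R = 2.44 × 3400 km × (3900/4500)^(1/3)
    = 7900 km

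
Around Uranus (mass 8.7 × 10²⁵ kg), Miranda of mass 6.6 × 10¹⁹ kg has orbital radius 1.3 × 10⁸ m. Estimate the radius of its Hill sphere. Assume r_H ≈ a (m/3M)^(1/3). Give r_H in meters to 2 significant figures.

8.2 × 10⁵ m

r_H ≈ a (m/3M)^(1/3)
    = (1.3 × 10⁸) × (6.6 × 10¹⁹ / (3 × 8.7 × 10²⁵))^(1/3)
    = 8.2 × 10⁵ m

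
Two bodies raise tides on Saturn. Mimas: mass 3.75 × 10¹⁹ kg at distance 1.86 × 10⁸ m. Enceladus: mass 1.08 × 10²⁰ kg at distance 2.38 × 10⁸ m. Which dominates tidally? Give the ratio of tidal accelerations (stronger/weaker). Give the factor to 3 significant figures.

Enceladus, by a factor of ≈ 1.37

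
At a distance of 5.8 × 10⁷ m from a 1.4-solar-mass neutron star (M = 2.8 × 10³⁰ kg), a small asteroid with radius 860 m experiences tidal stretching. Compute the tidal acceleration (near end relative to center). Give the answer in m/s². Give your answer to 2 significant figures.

1.6 m/s²

The tidal stretch is the gradient of GM/d² times the body's extent r, hence the 1/d³ dependence.
a_tidal = 2GMr/d³
        = 2 × (6.674 × 10⁻¹¹) × (2.8 × 10³⁰) × (860) / (5.8 × 10⁷)³
        = 1.6 m/s²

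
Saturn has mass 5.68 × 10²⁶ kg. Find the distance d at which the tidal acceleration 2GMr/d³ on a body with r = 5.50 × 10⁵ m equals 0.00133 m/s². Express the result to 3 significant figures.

2GMr/d³ = a_tidal  ⇒  d = (2GMr / a_tidal)^(1/3)
d = (2 × 6.674×10⁻¹¹ × (5.68 × 10²⁶) × (5.50 × 10⁵) / (0.00133))^(1/3)
  = 3.15 × 10⁸ m

3.15 × 10⁸ m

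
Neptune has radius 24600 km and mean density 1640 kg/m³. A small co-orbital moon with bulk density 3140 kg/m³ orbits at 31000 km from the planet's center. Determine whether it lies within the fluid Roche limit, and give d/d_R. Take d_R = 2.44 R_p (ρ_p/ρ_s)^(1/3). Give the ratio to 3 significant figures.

inside; d/d_R ≈ 0.641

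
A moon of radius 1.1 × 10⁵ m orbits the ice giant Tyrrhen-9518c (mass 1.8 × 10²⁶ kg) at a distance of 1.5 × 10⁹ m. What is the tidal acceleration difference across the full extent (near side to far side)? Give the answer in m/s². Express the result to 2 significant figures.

1.6 × 10⁻⁶ m/s²

Δg = 4GMr/d³
   = 4 × (6.674 × 10⁻¹¹) × (1.8 × 10²⁶) × (1.1 × 10⁵) / (1.5 × 10⁹)³
   = 1.6 × 10⁻⁶ m/s²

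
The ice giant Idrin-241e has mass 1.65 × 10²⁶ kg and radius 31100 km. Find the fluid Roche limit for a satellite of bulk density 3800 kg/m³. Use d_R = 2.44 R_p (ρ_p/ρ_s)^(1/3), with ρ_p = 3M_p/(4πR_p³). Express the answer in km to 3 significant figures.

ρ_p = 3M_p/(4πR_p³) = 3 × (1.65 × 10²⁶) / (4π × (3.11 × 10⁷ m)³) = 1310 kg/m³
d_R = 2.44 × 31100 km × (1310/3800)^(1/3)
    = 53200 km

53200 km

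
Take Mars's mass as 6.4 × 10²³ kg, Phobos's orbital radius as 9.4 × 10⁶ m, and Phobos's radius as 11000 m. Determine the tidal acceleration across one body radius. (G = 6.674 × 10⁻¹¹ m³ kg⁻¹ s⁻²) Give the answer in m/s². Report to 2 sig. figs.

1.1 × 10⁻³ m/s²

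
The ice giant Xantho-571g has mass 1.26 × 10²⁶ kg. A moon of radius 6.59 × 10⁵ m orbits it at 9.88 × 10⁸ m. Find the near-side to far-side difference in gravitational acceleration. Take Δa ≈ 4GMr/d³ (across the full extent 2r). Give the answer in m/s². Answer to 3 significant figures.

2.30 × 10⁻⁵ m/s²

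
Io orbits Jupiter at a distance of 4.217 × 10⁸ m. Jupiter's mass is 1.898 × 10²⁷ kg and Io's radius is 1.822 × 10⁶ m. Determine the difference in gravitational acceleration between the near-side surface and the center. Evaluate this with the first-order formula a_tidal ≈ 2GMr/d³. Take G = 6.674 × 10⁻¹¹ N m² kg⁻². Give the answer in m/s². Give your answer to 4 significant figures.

6.155 × 10⁻³ m/s²

a_tidal = 2GMr/d³
        = 2 × (6.674 × 10⁻¹¹) × (1.898 × 10²⁷) × (1.822 × 10⁶) / (4.217 × 10⁸)³
        = 6.155 × 10⁻³ m/s²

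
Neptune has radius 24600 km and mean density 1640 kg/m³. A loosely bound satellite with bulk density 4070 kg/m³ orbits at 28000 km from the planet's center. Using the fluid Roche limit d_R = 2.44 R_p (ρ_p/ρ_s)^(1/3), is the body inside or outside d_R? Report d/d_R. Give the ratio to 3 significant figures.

inside; d/d_R ≈ 0.632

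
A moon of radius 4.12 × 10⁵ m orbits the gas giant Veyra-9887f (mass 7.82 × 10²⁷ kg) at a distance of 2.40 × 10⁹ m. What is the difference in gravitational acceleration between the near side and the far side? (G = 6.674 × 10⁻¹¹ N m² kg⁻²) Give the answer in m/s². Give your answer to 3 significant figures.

Near-to-far spans 2r, so the tidal difference is twice the near-to-center value: 4GMr/d³.
Δa = 4GMr/d³
   = 4 × (6.674 × 10⁻¹¹) × (7.82 × 10²⁷) × (4.12 × 10⁵) / (2.40 × 10⁹)³
   = 6.22 × 10⁻⁵ m/s²

6.22 × 10⁻⁵ m/s²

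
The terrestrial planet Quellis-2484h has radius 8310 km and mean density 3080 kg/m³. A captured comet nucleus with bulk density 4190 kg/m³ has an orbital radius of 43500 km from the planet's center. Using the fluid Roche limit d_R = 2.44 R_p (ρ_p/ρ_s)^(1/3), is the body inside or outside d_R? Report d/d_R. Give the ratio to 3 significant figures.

d_R = 2.44 × (8310 km) × (3080/4190)^(1/3) = 18300 km
d/d_R = (43500) / (18300) = 2.38
Since d/d_R > 1, the body is outside the Roche limit.

outside; d/d_R ≈ 2.38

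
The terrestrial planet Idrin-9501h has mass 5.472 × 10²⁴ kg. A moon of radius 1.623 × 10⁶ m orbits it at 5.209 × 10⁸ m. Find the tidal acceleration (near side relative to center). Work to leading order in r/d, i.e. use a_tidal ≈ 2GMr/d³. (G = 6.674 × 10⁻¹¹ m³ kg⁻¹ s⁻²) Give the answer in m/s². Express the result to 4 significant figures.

8.387 × 10⁻⁶ m/s²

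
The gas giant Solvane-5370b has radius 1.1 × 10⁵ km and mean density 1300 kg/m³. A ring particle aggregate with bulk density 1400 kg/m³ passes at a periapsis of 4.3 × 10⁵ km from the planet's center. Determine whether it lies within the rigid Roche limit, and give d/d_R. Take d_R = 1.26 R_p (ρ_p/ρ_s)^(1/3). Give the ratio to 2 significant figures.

outside; d/d_R ≈ 3.2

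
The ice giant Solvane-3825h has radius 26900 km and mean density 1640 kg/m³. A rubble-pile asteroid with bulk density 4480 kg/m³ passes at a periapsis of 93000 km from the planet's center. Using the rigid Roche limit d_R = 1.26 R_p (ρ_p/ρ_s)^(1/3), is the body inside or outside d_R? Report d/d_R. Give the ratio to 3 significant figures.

d_R = 1.26 × (26900 km) × (1640/4480)^(1/3) = 24250 km
d/d_R = (93000) / (24250) = 3.84
Since d/d_R > 1, the body is outside the Roche limit.

outside; d/d_R ≈ 3.84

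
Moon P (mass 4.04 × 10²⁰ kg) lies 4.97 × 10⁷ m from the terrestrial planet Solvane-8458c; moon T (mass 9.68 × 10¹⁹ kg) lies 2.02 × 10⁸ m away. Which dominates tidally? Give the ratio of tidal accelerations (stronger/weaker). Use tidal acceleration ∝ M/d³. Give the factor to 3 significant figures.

Moon P, by a factor of ≈ 280

Tidal stretch scales as M/d³; compute that for each body.
Moon P: (4.04 × 10²⁰) / (4.97 × 10⁷)³ = 3.291 × 10⁻³
Moon T: (9.68 × 10¹⁹) / (2.02 × 10⁸)³ = 1.174 × 10⁻⁵
Ratio (larger/smaller) = 280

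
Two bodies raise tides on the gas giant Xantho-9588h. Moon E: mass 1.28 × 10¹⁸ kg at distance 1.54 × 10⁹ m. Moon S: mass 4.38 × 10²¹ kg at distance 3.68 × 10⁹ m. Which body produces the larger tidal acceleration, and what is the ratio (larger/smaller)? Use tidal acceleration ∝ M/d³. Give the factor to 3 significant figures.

Moon S, by a factor of ≈ 251

The tide-raising term goes as M/d³ (the gradient of a 1/d² field).
Moon E: (1.28 × 10¹⁸) / (1.54 × 10⁹)³ = 3.505 × 10⁻¹⁰
Moon S: (4.38 × 10²¹) / (3.68 × 10⁹)³ = 8.789 × 10⁻⁸
Ratio (larger/smaller) = 251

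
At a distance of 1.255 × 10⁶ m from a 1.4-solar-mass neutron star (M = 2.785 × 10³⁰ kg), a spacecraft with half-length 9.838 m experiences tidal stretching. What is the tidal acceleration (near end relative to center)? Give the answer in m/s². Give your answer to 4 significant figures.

Δa = 2GMr/d³
   = 2 × (6.674 × 10⁻¹¹) × (2.785 × 10³⁰) × (9.838) / (1.255 × 10⁶)³
   = 1.850 × 10³ m/s²

1.850 × 10³ m/s²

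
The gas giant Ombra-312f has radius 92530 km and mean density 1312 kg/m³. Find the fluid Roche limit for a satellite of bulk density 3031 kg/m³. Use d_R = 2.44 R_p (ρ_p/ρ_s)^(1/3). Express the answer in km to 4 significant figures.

1.708 × 10⁵ km

d_R = 2.44 × 92530 km × (1312/3031)^(1/3)
    = 1.708 × 10⁵ km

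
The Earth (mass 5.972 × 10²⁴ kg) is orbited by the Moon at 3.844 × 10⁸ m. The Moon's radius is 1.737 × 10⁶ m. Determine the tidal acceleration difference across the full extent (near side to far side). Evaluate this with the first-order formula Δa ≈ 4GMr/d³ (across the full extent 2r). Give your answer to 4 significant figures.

Δg = 4GMr/d³
   = 4 × (6.674 × 10⁻¹¹) × (5.972 × 10²⁴) × (1.737 × 10⁶) / (3.844 × 10⁸)³
   = 4.875 × 10⁻⁵ m/s²

4.875 × 10⁻⁵ m/s²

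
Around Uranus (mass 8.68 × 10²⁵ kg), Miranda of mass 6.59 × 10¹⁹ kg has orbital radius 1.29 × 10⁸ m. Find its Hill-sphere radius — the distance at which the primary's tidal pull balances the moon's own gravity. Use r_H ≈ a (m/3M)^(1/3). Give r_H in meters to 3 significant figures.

r_H ≈ a (m/3M)^(1/3)
    = (1.29 × 10⁸) × (6.59 × 10¹⁹ / (3 × 8.68 × 10²⁵))^(1/3)
    = 8.16 × 10⁵ m

8.16 × 10⁵ m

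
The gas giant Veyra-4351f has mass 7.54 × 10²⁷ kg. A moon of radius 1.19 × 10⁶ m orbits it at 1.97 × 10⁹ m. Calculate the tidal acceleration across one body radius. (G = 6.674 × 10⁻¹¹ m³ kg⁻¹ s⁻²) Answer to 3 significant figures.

Δa = 2GMr/d³
   = 2 × (6.674 × 10⁻¹¹) × (7.54 × 10²⁷) × (1.19 × 10⁶) / (1.97 × 10⁹)³
   = 1.57 × 10⁻⁴ m/s²

1.57 × 10⁻⁴ m/s²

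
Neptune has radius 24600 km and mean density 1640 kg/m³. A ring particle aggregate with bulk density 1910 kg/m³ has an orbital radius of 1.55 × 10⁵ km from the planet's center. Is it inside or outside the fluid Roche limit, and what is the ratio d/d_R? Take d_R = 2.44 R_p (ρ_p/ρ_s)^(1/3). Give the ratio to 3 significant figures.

d_R = 2.44 × (24600 km) × (1640/1910)^(1/3) = 57050 km
d/d_R = (1.55 × 10⁵) / (57050) = 2.72
Since d/d_R > 1, the body is outside the Roche limit.

outside; d/d_R ≈ 2.72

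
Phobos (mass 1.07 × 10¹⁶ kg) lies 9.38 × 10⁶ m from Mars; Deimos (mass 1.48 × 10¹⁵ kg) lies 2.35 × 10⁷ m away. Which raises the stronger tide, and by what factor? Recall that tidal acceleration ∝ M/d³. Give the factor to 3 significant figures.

Tidal stretch scales as M/d³; compute that for each body.
Phobos: (1.07 × 10¹⁶) / (9.38 × 10⁶)³ = 1.297 × 10⁻⁵
Deimos: (1.48 × 10¹⁵) / (2.35 × 10⁷)³ = 1.140 × 10⁻⁷
Ratio (larger/smaller) = 114

Phobos, by a factor of ≈ 114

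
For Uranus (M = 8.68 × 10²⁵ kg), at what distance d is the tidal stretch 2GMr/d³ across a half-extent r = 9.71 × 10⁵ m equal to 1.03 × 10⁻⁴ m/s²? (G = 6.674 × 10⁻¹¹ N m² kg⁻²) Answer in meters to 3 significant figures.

4.78 × 10⁸ m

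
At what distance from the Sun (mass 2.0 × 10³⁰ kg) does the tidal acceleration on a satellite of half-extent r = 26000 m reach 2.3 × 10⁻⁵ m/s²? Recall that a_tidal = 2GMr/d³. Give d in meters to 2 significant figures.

2GMr/d³ = a_tidal  ⇒  d = (2GMr / a_tidal)^(1/3)
d = (2 × 6.674×10⁻¹¹ × (2.0 × 10³⁰) × (26000) / (2.3 × 10⁻⁵))^(1/3)
  = 6.7 × 10⁹ m

6.7 × 10⁹ m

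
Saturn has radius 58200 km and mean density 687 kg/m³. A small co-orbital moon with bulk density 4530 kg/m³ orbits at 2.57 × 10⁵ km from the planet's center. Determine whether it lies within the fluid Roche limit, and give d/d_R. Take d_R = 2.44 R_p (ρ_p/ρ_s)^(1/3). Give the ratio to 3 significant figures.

d_R = 2.44 × (58200 km) × (687/4530)^(1/3) = 75730 km
d/d_R = (2.57 × 10⁵) / (75730) = 3.39
Since d/d_R > 1, the body is outside the Roche limit.

outside; d/d_R ≈ 3.39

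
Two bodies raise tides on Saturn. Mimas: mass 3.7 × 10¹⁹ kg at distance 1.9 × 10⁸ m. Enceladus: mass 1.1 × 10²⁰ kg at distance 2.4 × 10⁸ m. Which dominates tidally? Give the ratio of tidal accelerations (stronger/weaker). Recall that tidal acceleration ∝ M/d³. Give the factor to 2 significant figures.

The tide-raising term goes as M/d³ (the gradient of a 1/d² field).
Mimas: (3.7 × 10¹⁹) / (1.9 × 10⁸)³ = 5.394 × 10⁻⁶
Enceladus: (1.1 × 10²⁰) / (2.4 × 10⁸)³ = 7.957 × 10⁻⁶
Ratio (larger/smaller) = 1.5

Enceladus, by a factor of ≈ 1.5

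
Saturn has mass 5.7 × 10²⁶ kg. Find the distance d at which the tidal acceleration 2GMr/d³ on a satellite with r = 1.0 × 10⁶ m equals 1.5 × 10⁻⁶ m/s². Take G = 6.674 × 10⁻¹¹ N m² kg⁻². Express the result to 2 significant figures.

3.7 × 10⁹ m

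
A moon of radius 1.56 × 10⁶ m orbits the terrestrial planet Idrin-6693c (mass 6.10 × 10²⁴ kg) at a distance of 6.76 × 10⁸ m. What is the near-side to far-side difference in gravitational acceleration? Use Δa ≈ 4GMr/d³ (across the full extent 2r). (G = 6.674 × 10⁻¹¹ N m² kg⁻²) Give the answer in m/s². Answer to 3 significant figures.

8.22 × 10⁻⁶ m/s²

Δg = 4GMr/d³
   = 4 × (6.674 × 10⁻¹¹) × (6.10 × 10²⁴) × (1.56 × 10⁶) / (6.76 × 10⁸)³
   = 8.22 × 10⁻⁶ m/s²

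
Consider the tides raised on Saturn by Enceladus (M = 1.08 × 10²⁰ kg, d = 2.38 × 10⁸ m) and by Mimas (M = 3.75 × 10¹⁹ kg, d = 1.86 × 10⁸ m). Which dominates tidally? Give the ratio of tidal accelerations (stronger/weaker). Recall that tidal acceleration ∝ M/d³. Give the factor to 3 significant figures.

Enceladus, by a factor of ≈ 1.37

Tidal acceleration ∝ M/d³, so compare M/d³ for each.
Enceladus: (1.08 × 10²⁰) / (2.38 × 10⁸)³ = 8.011 × 10⁻⁶
Mimas: (3.75 × 10¹⁹) / (1.86 × 10⁸)³ = 5.828 × 10⁻⁶
Ratio (larger/smaller) = 1.37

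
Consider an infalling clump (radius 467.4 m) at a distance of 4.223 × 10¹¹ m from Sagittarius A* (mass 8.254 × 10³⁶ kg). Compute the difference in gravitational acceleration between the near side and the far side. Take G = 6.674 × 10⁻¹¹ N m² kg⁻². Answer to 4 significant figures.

1.368 × 10⁻⁵ m/s²

Δa = 4GMr/d³
   = 4 × (6.674 × 10⁻¹¹) × (8.254 × 10³⁶) × (467.4) / (4.223 × 10¹¹)³
   = 1.368 × 10⁻⁵ m/s²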